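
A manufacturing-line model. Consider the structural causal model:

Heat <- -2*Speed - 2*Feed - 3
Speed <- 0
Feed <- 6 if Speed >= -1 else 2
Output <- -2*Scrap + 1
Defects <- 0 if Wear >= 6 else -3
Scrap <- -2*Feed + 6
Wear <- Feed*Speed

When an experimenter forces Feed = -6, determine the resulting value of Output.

Under do(Feed=-6), the mechanism Feed <- 6 if Speed >= -1 else 2 is discarded; Feed is fixed at -6.
Scrap = -2*Feed + 6  [with Feed=-6]  = 18
Output = -2*Scrap + 1  [with Scrap=18]  = -35

-35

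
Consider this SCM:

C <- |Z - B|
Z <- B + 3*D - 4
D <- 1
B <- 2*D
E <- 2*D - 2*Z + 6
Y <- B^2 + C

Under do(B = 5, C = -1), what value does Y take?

The joint intervention fixes B = 5, C = -1, removing each variable's own equation.
Y = B^2 + C  [with B=5, C=-1]  = 24

24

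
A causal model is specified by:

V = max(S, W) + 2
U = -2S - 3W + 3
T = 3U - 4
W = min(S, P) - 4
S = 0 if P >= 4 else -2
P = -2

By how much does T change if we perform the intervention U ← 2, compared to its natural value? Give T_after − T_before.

-69

The intervention breaks the incoming arrows to U: U = -2S - 3W + 3 no longer applies, and U = 2.
T = 3U - 4  [with U=2]  = 2
Without intervention: S = 0 if P >= 4 else -2  [with P=-2]  = -2; W = min(S, P) - 4  [with S=-2, P=-2]  = -6; U = -2S - 3W + 3  [with S=-2, W=-6]  = 25; T = 3U - 4  [with U=25]  = 71.
Change = 2 − 71 = -69.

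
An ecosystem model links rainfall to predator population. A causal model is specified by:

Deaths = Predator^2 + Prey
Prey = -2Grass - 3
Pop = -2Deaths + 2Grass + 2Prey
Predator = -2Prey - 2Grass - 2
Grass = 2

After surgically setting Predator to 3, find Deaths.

2

The intervention breaks the incoming arrows to Predator: Predator = -2Prey - 2Grass - 2 no longer applies, and Predator = 3.
Prey = -2Grass - 3  [with Grass=2]  = -7
Deaths = Predator^2 + Prey  [with Predator=3, Prey=-7]  = 2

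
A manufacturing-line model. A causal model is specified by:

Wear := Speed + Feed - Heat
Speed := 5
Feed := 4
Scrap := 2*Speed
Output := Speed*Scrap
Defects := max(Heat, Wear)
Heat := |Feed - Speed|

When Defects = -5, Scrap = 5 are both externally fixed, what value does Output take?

25

Under do(Defects = -5, Scrap = 5), each intervened variable's structural equation is replaced by its fixed value.
Output = Speed*Scrap  [with Speed=5, Scrap=5]  = 25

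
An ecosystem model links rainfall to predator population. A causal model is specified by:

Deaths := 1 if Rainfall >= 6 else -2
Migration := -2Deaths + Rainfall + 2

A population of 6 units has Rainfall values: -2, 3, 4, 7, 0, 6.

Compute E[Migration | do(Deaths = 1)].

3

do(Deaths=1) breaks Deaths's dependence on Rainfall. With Deaths=1 fixed, Migration across the units is -2, 3, 4, 7, 0, 6, mean 3.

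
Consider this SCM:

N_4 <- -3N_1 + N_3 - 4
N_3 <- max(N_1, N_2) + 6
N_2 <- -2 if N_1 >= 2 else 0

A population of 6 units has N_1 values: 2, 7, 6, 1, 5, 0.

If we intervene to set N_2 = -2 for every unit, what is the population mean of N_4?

do(N_2=-2) breaks N_2's dependence on N_1. With N_2=-2 fixed, N_4 across the units is -2, -12, -10, 0, -8, 2, mean -5.

-5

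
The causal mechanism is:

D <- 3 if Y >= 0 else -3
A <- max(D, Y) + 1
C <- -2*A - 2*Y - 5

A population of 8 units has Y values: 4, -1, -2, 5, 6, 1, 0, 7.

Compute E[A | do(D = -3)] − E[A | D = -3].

4

The intervention sets D=-3 in all 8 units regardless of Y. Recomputing A per unit gives 5, 0, -1, 6, 7, 2, 1, 8; average 3.5.
Conditioning on D=-3 selects the 2 unit(s) with Y ∈ {-1, -2}. Their A values: 0, -1. Mean = -0.5.
Difference = 3.5 − (-0.5) = 4.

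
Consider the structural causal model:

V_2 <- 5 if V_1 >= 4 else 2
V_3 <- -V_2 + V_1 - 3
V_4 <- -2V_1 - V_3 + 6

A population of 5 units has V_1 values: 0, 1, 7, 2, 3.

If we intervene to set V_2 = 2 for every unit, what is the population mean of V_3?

do(V_2=2) breaks V_2's dependence on V_1. With V_2=2 fixed, V_3 across the units is -5, -4, 2, -3, -2, mean -2.4.

-2.4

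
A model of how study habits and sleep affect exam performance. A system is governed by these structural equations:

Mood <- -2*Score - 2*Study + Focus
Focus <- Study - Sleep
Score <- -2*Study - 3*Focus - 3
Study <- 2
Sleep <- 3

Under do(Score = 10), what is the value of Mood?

Intervening sets Score = 10 and removes its equation (Score <- -2*Study - 3*Focus - 3).
Focus = Study - Sleep  [with Study=2, Sleep=3]  = -1
Mood = -2*Score - 2*Study + Focus  [with Score=10, Study=2, Focus=-1]  = -25

-25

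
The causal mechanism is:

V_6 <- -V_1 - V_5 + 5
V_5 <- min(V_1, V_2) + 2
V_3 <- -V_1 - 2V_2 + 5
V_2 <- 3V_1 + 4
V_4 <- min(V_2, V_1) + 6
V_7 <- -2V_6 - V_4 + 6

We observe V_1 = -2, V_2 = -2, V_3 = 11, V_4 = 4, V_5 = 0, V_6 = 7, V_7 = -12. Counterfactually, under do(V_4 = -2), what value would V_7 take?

The intervention breaks the incoming arrows to V_4: V_4 <- min(V_2, V_1) + 6 no longer applies, and V_4 = -2.
V_2 = 3V_1 + 4  [with V_1=-2]  = -2
V_5 = min(V_1, V_2) + 2  [with V_1=-2, V_2=-2]  = 0
V_6 = -V_1 - V_5 + 5  [with V_1=-2, V_5=0]  = 7
V_7 = -2V_6 - V_4 + 6  [with V_6=7, V_4=-2]  = -6

-6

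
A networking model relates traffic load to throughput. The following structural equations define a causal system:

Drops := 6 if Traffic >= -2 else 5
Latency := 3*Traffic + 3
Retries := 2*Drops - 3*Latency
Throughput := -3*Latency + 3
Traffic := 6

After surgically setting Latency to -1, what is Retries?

Under do(Latency=-1), the mechanism Latency := 3*Traffic + 3 is discarded; Latency is fixed at -1.
Drops = 6 if Traffic >= -2 else 5  [with Traffic=6]  = 6
Retries = 2*Drops - 3*Latency  [with Drops=6, Latency=-1]  = 15

15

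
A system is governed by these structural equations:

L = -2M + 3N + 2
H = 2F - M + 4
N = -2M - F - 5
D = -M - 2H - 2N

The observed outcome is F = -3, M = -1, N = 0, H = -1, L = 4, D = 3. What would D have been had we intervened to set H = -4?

Under do(H=-4), the mechanism H = 2F - M + 4 is discarded; H is fixed at -4.
N = -2M - F - 5  [with M=-1, F=-3]  = 0
D = -M - 2H - 2N  [with M=-1, H=-4, N=0]  = 9

9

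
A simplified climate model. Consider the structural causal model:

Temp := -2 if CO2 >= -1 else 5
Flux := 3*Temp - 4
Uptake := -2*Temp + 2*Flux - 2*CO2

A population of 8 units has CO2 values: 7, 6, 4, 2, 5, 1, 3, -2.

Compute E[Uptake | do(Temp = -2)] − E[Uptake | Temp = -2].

The intervention sets Temp=-2 in all 8 units regardless of CO2. Recomputing Uptake per unit gives -30, -28, -24, -20, -26, -18, -22, -12; average -22.5.
E[Uptake|Temp=-2] averages over only the 7 units with Temp=-2 (CO2 = 7, 6, 4, 2, 5, 1, 3): Uptake = -30, -28, -24, -20, -26, -18, -22, mean -24.
Difference = -22.5 − (-24) = 1.5.

1.5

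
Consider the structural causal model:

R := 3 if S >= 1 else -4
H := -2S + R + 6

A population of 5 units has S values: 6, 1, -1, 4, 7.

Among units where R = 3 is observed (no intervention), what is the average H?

0

Observing R=3 restricts to units where R's equation naturally yields 3: S ∈ {6, 1, 4, 7}. In that subpopulation H = -3, 7, 1, -5, mean 0.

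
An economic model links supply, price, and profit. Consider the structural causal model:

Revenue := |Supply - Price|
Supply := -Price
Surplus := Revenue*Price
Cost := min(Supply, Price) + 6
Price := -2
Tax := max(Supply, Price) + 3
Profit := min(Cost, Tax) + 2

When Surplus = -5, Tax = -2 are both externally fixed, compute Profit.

Setting Surplus = -5, Tax = -2 by intervention discards those variables' equations.
Supply = -Price  [with Price=-2]  = 2
Cost = min(Supply, Price) + 6  [with Supply=2, Price=-2]  = 4
Profit = min(Cost, Tax) + 2  [with Cost=4, Tax=-2]  = 0

0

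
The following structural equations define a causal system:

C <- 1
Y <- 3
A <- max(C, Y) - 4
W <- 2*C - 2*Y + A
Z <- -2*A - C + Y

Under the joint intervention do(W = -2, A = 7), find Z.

-12

The joint intervention fixes W = -2, A = 7, removing each variable's own equation.
Z = -2*A - C + Y  [with A=7, C=1, Y=3]  = -12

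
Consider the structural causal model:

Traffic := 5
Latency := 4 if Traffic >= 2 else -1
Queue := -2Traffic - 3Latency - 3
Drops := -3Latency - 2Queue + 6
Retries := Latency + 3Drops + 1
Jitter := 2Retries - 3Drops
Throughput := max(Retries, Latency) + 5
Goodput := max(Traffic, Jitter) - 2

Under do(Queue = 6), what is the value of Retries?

do(Queue=6) replaces the equation Queue := -2Traffic - 3Latency - 3 with the constant Queue = 6.
Latency = 4 if Traffic >= 2 else -1  [with Traffic=5]  = 4
Drops = -3Latency - 2Queue + 6  [with Latency=4, Queue=6]  = -18
Retries = Latency + 3Drops + 1  [with Latency=4, Drops=-18]  = -49

-49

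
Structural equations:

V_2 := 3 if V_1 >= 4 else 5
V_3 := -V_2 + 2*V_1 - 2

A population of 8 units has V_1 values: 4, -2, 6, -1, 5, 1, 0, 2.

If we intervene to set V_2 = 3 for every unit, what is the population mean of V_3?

-1.25

Every unit gets V_2=3 under the intervention. V_3 values become 3, -9, 7, -7, 5, -3, -5, -1; E[V_3|do(V_2=3)] = -1.25.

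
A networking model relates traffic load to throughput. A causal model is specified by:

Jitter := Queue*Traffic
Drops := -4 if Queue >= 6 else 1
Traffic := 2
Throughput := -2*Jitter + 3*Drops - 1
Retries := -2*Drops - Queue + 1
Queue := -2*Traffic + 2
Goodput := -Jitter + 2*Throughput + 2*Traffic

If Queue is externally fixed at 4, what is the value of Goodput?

Under do(Queue=4), the mechanism Queue := -2*Traffic + 2 is discarded; Queue is fixed at 4.
Drops = -4 if Queue >= 6 else 1  [with Queue=4]  = 1
Jitter = Queue*Traffic  [with Queue=4, Traffic=2]  = 8
Throughput = -2*Jitter + 3*Drops - 1  [with Jitter=8, Drops=1]  = -14
Goodput = -Jitter + 2*Throughput + 2*Traffic  [with Jitter=8, Throughput=-14, Traffic=2]  = -32

-32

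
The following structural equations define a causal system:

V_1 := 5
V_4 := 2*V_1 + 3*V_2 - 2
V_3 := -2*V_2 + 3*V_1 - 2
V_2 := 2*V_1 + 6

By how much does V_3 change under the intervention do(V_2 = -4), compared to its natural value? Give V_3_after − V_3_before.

The intervention breaks the incoming arrows to V_2: V_2 := 2*V_1 + 6 no longer applies, and V_2 = -4.
V_3 = -2*V_2 + 3*V_1 - 2  [with V_2=-4, V_1=5]  = 21
Without intervention: V_2 = 2*V_1 + 6  [with V_1=5]  = 16; V_3 = -2*V_2 + 3*V_1 - 2  [with V_2=16, V_1=5]  = -19.
Change = 21 − (-19) = 40.

40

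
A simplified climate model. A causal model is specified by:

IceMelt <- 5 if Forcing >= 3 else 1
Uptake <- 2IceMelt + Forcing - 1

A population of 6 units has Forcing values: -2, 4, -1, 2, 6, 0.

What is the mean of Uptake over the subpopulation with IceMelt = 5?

14

Observing IceMelt=5 restricts to units where IceMelt's equation naturally yields 5: Forcing ∈ {4, 6}. In that subpopulation Uptake = 13, 15, mean 14.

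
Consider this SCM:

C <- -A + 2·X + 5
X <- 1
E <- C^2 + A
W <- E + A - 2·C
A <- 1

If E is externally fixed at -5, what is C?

Under do(E=-5), the mechanism E <- C^2 + A is discarded; E is fixed at -5.
Since C is not a descendant of the intervened variable, it is unaffected.
C = -A + 2·X + 5  [with A=1, X=1]  = 6

6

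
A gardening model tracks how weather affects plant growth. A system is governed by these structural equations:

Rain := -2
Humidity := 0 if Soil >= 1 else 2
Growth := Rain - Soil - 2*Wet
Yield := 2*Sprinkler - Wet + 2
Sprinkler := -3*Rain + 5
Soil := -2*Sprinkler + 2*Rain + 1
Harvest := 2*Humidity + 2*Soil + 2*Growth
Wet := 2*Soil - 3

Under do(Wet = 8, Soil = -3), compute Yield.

16

The joint intervention fixes Wet = 8, Soil = -3, removing each variable's own equation.
Sprinkler = -3*Rain + 5  [with Rain=-2]  = 11
Yield = 2*Sprinkler - Wet + 2  [with Sprinkler=11, Wet=8]  = 16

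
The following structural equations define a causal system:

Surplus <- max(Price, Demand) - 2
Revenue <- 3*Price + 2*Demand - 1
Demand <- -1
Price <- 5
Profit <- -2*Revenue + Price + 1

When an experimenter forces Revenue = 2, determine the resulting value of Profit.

2

The intervention breaks the incoming arrows to Revenue: Revenue <- 3*Price + 2*Demand - 1 no longer applies, and Revenue = 2.
Profit = -2*Revenue + Price + 1  [with Revenue=2, Price=5]  = 2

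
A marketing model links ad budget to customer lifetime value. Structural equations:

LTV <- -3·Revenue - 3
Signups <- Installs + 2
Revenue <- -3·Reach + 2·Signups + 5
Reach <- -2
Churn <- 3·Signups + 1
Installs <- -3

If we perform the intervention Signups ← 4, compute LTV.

The intervention breaks the incoming arrows to Signups: Signups <- Installs + 2 no longer applies, and Signups = 4.
Revenue = -3·Reach + 2·Signups + 5  [with Reach=-2, Signups=4]  = 19
LTV = -3·Revenue - 3  [with Revenue=19]  = -60

-60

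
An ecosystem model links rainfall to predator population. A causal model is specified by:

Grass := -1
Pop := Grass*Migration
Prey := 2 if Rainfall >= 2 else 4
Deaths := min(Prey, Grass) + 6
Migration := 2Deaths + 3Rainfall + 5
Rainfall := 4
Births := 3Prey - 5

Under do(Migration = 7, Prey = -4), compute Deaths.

Under do(Migration = 7, Prey = -4), each intervened variable's structural equation is replaced by its fixed value.
Deaths = min(Prey, Grass) + 6  [with Prey=-4, Grass=-1]  = 2

2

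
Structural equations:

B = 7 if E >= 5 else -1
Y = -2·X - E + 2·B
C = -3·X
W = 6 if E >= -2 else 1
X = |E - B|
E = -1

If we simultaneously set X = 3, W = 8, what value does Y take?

Setting X = 3, W = 8 by intervention discards those variables' equations.
B = 7 if E >= 5 else -1  [with E=-1]  = -1
Y = -2·X - E + 2·B  [with X=3, E=-1, B=-1]  = -7

-7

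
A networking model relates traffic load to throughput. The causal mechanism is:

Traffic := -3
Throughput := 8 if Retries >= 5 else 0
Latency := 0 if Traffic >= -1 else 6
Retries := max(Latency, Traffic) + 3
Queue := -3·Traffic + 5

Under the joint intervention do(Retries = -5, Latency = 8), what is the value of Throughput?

0

The joint intervention fixes Retries = -5, Latency = 8, removing each variable's own equation.
Throughput = 8 if Retries >= 5 else 0  [with Retries=-5]  = 0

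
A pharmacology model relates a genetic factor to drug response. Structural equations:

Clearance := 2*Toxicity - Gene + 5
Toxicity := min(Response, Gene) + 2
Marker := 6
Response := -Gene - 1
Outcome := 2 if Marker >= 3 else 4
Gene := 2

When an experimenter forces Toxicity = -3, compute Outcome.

2

Under do(Toxicity=-3), the mechanism Toxicity := min(Response, Gene) + 2 is discarded; Toxicity is fixed at -3.
Since Outcome is not a descendant of the intervened variable, it is unaffected.
Outcome = 2 if Marker >= 3 else 4  [with Marker=6]  = 2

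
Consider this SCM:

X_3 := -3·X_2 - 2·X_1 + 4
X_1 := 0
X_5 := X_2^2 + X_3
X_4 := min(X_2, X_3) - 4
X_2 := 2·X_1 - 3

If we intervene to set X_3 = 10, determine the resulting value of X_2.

-3

Under do(X_3=10), the mechanism X_3 := -3·X_2 - 2·X_1 + 4 is discarded; X_3 is fixed at 10.
Since X_2 is not a descendant of the intervened variable, it is unaffected.
X_2 = 2·X_1 - 3  [with X_1=0]  = -3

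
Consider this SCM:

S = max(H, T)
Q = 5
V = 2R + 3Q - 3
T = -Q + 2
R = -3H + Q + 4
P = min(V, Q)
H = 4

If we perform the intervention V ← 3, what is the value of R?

The intervention breaks the incoming arrows to V: V = 2R + 3Q - 3 no longer applies, and V = 3.
Since R is not a descendant of the intervened variable, it is unaffected.
R = -3H + Q + 4  [with H=4, Q=5]  = -3

-3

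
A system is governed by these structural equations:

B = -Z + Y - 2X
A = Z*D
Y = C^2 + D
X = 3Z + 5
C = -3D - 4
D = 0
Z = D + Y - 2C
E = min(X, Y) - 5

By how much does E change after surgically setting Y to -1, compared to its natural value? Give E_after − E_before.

The intervention breaks the incoming arrows to Y: Y = C^2 + D no longer applies, and Y = -1.
C = -3D - 4  [with D=0]  = -4
Z = D + Y - 2C  [with D=0, Y=-1, C=-4]  = 7
X = 3Z + 5  [with Z=7]  = 26
E = min(X, Y) - 5  [with X=26, Y=-1]  = -6
Without intervention: C = -3D - 4  [with D=0]  = -4; Y = C^2 + D  [with C=-4, D=0]  = 16; Z = D + Y - 2C  [with D=0, Y=16, C=-4]  = 24; X = 3Z + 5  [with Z=24]  = 77; E = min(X, Y) - 5  [with X=77, Y=16]  = 11.
Change = -6 − 11 = -17.

-17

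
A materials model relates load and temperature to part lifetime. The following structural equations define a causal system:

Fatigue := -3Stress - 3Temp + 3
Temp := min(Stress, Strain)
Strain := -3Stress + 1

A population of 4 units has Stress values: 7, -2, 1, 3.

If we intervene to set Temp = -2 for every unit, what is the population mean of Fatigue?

Every unit gets Temp=-2 under the intervention. Fatigue values become -12, 15, 6, 0; E[Fatigue|do(Temp=-2)] = 2.25.

2.25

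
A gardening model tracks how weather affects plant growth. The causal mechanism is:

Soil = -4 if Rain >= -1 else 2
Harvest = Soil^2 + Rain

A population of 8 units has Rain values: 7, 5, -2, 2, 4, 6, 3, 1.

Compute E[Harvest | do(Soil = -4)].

19.25

do(Soil=-4) breaks Soil's dependence on Rain. With Soil=-4 fixed, Harvest across the units is 23, 21, 14, 18, 20, 22, 19, 17, mean 19.25.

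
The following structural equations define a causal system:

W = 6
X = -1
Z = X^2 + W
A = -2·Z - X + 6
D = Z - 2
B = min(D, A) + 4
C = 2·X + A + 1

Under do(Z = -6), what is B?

-4

The intervention breaks the incoming arrows to Z: Z = X^2 + W no longer applies, and Z = -6.
A = -2·Z - X + 6  [with Z=-6, X=-1]  = 19
D = Z - 2  [with Z=-6]  = -8
B = min(D, A) + 4  [with D=-8, A=19]  = -4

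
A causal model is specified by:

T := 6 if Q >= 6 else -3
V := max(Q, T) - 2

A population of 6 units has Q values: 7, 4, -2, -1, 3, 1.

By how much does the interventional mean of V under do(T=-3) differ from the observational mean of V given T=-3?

Under do(T=-3), T's equation is replaced by T=-3 for every unit. Per-unit V: 5, 2, -4, -3, 1, -1. Mean = 0.
Observing T=-3 restricts to units where T's equation naturally yields -3: Q ∈ {4, -2, -1, 3, 1}. In that subpopulation V = 2, -4, -3, 1, -1, mean -1.
Difference = 0 − (-1) = 1.

1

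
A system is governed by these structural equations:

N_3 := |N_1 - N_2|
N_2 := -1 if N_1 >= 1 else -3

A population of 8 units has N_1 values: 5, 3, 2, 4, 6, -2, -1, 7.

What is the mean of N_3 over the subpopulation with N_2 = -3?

1.5

E[N_3|N_2=-3] averages over only the 2 units with N_2=-3 (N_1 = -2, -1): N_3 = 1, 2, mean 1.5.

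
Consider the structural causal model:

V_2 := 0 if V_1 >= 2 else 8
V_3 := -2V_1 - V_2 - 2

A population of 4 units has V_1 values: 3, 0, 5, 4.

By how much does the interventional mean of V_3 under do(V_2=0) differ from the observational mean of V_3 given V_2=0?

Every unit gets V_2=0 under the intervention. V_3 values become -8, -2, -12, -10; E[V_3|do(V_2=0)] = -8.
Observing V_2=0 restricts to units where V_2's equation naturally yields 0: V_1 ∈ {3, 5, 4}. In that subpopulation V_3 = -8, -12, -10, mean -10.
Difference = -8 − (-10) = 2.

2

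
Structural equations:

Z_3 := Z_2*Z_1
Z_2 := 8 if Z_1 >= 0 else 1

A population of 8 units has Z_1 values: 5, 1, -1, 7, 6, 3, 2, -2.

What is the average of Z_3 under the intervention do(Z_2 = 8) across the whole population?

21

do(Z_2=8) breaks Z_2's dependence on Z_1. With Z_2=8 fixed, Z_3 across the units is 40, 8, -8, 56, 48, 24, 16, -16, mean 21.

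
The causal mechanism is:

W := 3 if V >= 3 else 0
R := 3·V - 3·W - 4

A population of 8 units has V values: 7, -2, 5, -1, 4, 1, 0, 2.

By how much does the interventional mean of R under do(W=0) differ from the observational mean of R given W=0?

6

Every unit gets W=0 under the intervention. R values become 17, -10, 11, -7, 8, -1, -4, 2; E[R|do(W=0)] = 2.
Conditioning on W=0 selects the 5 unit(s) with V ∈ {-2, -1, 1, 0, 2}. Their R values: -10, -7, -1, -4, 2. Mean = -4.
Difference = 2 − (-4) = 6.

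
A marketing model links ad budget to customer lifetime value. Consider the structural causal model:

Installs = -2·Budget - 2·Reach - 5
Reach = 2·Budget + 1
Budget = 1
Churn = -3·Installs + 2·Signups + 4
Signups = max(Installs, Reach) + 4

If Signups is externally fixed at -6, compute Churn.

31

Intervening sets Signups = -6 and removes its equation (Signups = max(Installs, Reach) + 4).
Reach = 2·Budget + 1  [with Budget=1]  = 3
Installs = -2·Budget - 2·Reach - 5  [with Budget=1, Reach=3]  = -13
Churn = -3·Installs + 2·Signups + 4  [with Installs=-13, Signups=-6]  = 31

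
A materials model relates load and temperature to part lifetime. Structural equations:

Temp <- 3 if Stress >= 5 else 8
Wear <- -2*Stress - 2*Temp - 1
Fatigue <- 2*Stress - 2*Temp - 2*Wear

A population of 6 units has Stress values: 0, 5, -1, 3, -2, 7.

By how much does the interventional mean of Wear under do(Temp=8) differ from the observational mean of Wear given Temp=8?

-4

The intervention sets Temp=8 in all 6 units regardless of Stress. Recomputing Wear per unit gives -17, -27, -15, -23, -13, -31; average -21.
Conditioning on Temp=8 selects the 4 unit(s) with Stress ∈ {0, -1, 3, -2}. Their Wear values: -17, -15, -23, -13. Mean = -17.
Difference = -21 − (-17) = -4.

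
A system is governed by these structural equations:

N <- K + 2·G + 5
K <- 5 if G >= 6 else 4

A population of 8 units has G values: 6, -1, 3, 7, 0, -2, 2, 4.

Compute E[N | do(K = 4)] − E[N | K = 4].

The intervention sets K=4 in all 8 units regardless of G. Recomputing N per unit gives 21, 7, 15, 23, 9, 5, 13, 17; average 13.75.
Conditioning on K=4 selects the 6 unit(s) with G ∈ {-1, 3, 0, -2, 2, 4}. Their N values: 7, 15, 9, 5, 13, 17. Mean = 11.
Difference = 13.75 − 11 = 2.75.

2.75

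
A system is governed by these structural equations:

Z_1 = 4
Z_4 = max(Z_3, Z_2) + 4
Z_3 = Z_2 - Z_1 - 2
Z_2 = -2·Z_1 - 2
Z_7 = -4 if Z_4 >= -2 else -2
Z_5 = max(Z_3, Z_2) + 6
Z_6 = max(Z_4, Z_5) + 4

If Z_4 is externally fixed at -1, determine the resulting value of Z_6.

Under do(Z_4=-1), the mechanism Z_4 = max(Z_3, Z_2) + 4 is discarded; Z_4 is fixed at -1.
Z_2 = -2·Z_1 - 2  [with Z_1=4]  = -10
Z_3 = Z_2 - Z_1 - 2  [with Z_2=-10, Z_1=4]  = -16
Z_5 = max(Z_3, Z_2) + 6  [with Z_3=-16, Z_2=-10]  = -4
Z_6 = max(Z_4, Z_5) + 4  [with Z_4=-1, Z_5=-4]  = 3

3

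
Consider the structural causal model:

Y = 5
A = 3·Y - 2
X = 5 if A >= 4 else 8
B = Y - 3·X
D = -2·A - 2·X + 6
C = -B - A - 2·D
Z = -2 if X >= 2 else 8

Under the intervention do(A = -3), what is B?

-19

Under do(A=-3), the mechanism A = 3·Y - 2 is discarded; A is fixed at -3.
X = 5 if A >= 4 else 8  [with A=-3]  = 8
B = Y - 3·X  [with Y=5, X=8]  = -19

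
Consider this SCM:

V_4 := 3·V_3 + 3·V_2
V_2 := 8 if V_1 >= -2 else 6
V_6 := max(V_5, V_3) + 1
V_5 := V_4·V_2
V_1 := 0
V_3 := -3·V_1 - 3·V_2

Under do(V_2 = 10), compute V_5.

-600

do(V_2=10) replaces the equation V_2 := 8 if V_1 >= -2 else 6 with the constant V_2 = 10.
V_3 = -3·V_1 - 3·V_2  [with V_1=0, V_2=10]  = -30
V_4 = 3·V_3 + 3·V_2  [with V_3=-30, V_2=10]  = -60
V_5 = V_4·V_2  [with V_4=-60, V_2=10]  = -600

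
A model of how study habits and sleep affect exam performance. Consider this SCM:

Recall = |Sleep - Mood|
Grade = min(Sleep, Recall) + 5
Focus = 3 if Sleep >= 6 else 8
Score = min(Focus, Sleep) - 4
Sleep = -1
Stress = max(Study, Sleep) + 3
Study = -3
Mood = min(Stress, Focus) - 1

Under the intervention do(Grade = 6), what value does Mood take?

The intervention breaks the incoming arrows to Grade: Grade = min(Sleep, Recall) + 5 no longer applies, and Grade = 6.
Mood is not downstream of the intervention, so its value is determined by the original equations.
Stress = max(Study, Sleep) + 3  [with Study=-3, Sleep=-1]  = 2
Focus = 3 if Sleep >= 6 else 8  [with Sleep=-1]  = 8
Mood = min(Stress, Focus) - 1  [with Stress=2, Focus=8]  = 1

1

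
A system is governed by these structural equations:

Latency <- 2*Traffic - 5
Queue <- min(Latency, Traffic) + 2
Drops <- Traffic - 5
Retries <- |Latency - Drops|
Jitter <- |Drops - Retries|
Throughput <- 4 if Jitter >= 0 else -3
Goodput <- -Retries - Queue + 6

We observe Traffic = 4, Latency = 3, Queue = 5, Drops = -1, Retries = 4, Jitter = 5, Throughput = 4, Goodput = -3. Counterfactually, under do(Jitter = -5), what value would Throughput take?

-3

Intervening sets Jitter = -5 and removes its equation (Jitter <- |Drops - Retries|).
Throughput = 4 if Jitter >= 0 else -3  [with Jitter=-5]  = -3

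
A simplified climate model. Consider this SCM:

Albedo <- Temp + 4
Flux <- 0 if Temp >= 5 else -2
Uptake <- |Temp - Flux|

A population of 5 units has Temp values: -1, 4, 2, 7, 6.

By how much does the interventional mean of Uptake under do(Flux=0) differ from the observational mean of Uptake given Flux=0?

The intervention sets Flux=0 in all 5 units regardless of Temp. Recomputing Uptake per unit gives 1, 4, 2, 7, 6; average 4.
E[Uptake|Flux=0] averages over only the 2 units with Flux=0 (Temp = 7, 6): Uptake = 7, 6, mean 6.5.
Difference = 4 − 6.5 = -2.5.

-2.5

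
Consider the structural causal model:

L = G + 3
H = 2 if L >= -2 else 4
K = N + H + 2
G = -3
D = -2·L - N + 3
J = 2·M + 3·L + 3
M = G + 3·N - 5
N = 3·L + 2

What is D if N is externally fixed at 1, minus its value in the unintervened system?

1

Under do(N=1), the mechanism N = 3·L + 2 is discarded; N is fixed at 1.
L = G + 3  [with G=-3]  = 0
D = -2·L - N + 3  [with L=0, N=1]  = 2
Without intervention: L = G + 3  [with G=-3]  = 0; N = 3·L + 2  [with L=0]  = 2; D = -2·L - N + 3  [with L=0, N=2]  = 1.
Change = 2 − 1 = 1.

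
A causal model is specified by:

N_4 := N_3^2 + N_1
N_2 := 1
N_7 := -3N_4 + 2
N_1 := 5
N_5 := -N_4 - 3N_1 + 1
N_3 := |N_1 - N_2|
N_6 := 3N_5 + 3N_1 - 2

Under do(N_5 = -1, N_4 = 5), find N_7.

Setting N_5 = -1, N_4 = 5 by intervention discards those variables' equations.
N_7 = -3N_4 + 2  [with N_4=5]  = -13

-13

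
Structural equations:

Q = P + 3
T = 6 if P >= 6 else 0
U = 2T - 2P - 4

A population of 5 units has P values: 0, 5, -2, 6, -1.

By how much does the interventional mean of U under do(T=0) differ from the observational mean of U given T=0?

do(T=0) breaks T's dependence on P. With T=0 fixed, U across the units is -4, -14, 0, -16, -2, mean -7.2.
Conditioning on T=0 selects the 4 unit(s) with P ∈ {0, 5, -2, -1}. Their U values: -4, -14, 0, -2. Mean = -5.
Difference = -7.2 − (-5) = -2.2.

-2.2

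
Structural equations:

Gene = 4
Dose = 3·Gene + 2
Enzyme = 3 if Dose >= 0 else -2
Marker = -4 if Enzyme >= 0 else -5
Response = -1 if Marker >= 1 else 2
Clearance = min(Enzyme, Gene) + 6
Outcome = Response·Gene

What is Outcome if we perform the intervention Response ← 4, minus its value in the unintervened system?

Under do(Response=4), the mechanism Response = -1 if Marker >= 1 else 2 is discarded; Response is fixed at 4.
Outcome = Response·Gene  [with Response=4, Gene=4]  = 16
Without intervention: Dose = 3·Gene + 2  [with Gene=4]  = 14; Enzyme = 3 if Dose >= 0 else -2  [with Dose=14]  = 3; Marker = -4 if Enzyme >= 0 else -5  [with Enzyme=3]  = -4; Response = -1 if Marker >= 1 else 2  [with Marker=-4]  = 2; Outcome = Response·Gene  [with Response=2, Gene=4]  = 8.
Change = 16 − 8 = 8.

8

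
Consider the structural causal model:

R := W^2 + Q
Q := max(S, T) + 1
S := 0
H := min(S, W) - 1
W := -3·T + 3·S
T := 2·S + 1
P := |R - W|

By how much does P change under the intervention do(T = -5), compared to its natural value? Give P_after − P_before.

197

Under do(T=-5), the mechanism T := 2·S + 1 is discarded; T is fixed at -5.
Q = max(S, T) + 1  [with S=0, T=-5]  = 1
W = -3·T + 3·S  [with T=-5, S=0]  = 15
R = W^2 + Q  [with W=15, Q=1]  = 226
P = |R - W|  [with R=226, W=15]  = 211
Without intervention: T = 2·S + 1  [with S=0]  = 1; Q = max(S, T) + 1  [with S=0, T=1]  = 2; W = -3·T + 3·S  [with T=1, S=0]  = -3; R = W^2 + Q  [with W=-3, Q=2]  = 11; P = |R - W|  [with R=11, W=-3]  = 14.
Change = 211 − 14 = 197.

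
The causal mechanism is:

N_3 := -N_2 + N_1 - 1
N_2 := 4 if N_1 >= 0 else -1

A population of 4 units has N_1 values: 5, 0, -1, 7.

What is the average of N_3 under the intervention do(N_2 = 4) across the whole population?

do(N_2=4) breaks N_2's dependence on N_1. With N_2=4 fixed, N_3 across the units is 0, -5, -6, 2, mean -2.25.

-2.25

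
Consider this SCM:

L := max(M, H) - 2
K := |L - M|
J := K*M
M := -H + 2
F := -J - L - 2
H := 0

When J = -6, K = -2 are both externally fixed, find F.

Setting J = -6, K = -2 by intervention discards those variables' equations.
M = -H + 2  [with H=0]  = 2
L = max(M, H) - 2  [with M=2, H=0]  = 0
F = -J - L - 2  [with J=-6, L=0]  = 4

4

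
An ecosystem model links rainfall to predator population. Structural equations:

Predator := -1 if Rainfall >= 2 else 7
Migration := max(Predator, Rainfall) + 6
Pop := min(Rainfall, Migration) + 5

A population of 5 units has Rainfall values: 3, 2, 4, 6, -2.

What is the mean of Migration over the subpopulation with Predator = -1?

Observing Predator=-1 restricts to units where Predator's equation naturally yields -1: Rainfall ∈ {3, 2, 4, 6}. In that subpopulation Migration = 9, 8, 10, 12, mean 9.75.

9.75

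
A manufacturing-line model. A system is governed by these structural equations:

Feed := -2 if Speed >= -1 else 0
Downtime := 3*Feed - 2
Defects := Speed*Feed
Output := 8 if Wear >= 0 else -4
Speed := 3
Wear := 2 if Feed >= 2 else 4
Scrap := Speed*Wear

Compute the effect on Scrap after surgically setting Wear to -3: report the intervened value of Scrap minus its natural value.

-21

do(Wear=-3) replaces the equation Wear := 2 if Feed >= 2 else 4 with the constant Wear = -3.
Scrap = Speed*Wear  [with Speed=3, Wear=-3]  = -9
Without intervention: Feed = -2 if Speed >= -1 else 0  [with Speed=3]  = -2; Wear = 2 if Feed >= 2 else 4  [with Feed=-2]  = 4; Scrap = Speed*Wear  [with Speed=3, Wear=4]  = 12.
Change = -9 − 12 = -21.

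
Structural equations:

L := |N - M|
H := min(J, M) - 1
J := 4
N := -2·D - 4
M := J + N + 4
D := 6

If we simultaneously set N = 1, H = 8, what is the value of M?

The joint intervention fixes N = 1, H = 8, removing each variable's own equation.
M = J + N + 4  [with J=4, N=1]  = 9

9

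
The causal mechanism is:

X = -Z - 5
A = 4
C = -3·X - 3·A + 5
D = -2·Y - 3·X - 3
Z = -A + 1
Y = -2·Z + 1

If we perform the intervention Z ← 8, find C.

32

do(Z=8) replaces the equation Z = -A + 1 with the constant Z = 8.
X = -Z - 5  [with Z=8]  = -13
C = -3·X - 3·A + 5  [with X=-13, A=4]  = 32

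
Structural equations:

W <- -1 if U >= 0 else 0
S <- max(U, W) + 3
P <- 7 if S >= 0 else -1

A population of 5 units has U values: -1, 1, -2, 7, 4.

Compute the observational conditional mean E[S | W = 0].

Observing W=0 restricts to units where W's equation naturally yields 0: U ∈ {-1, -2}. In that subpopulation S = 3, 3, mean 3.

3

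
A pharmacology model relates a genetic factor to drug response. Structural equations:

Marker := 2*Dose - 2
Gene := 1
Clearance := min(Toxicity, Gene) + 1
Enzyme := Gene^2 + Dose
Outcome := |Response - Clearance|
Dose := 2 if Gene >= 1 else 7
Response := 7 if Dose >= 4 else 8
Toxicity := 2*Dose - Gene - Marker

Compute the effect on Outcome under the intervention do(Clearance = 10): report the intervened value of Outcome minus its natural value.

-4

do(Clearance=10) replaces the equation Clearance := min(Toxicity, Gene) + 1 with the constant Clearance = 10.
Dose = 2 if Gene >= 1 else 7  [with Gene=1]  = 2
Response = 7 if Dose >= 4 else 8  [with Dose=2]  = 8
Outcome = |Response - Clearance|  [with Response=8, Clearance=10]  = 2
Without intervention: Dose = 2 if Gene >= 1 else 7  [with Gene=1]  = 2; Marker = 2*Dose - 2  [with Dose=2]  = 2; Response = 7 if Dose >= 4 else 8  [with Dose=2]  = 8; Toxicity = 2*Dose - Gene - Marker  [with Dose=2, Gene=1, Marker=2]  = 1; Clearance = min(Toxicity, Gene) + 1  [with Toxicity=1, Gene=1]  = 2; Outcome = |Response - Clearance|  [with Response=8, Clearance=2]  = 6.
Change = 2 − 6 = -4.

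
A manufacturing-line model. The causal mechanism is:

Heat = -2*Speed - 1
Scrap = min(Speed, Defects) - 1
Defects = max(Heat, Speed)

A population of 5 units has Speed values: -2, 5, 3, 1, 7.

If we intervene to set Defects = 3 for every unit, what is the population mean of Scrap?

Every unit gets Defects=3 under the intervention. Scrap values become -3, 2, 2, 0, 2; E[Scrap|do(Defects=3)] = 0.6.

0.6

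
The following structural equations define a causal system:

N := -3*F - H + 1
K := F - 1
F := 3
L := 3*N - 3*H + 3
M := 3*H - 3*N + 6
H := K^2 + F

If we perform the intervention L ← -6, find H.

do(L=-6) replaces the equation L := 3*N - 3*H + 3 with the constant L = -6.
H is not downstream of the intervention, so its value is determined by the original equations.
K = F - 1  [with F=3]  = 2
H = K^2 + F  [with K=2, F=3]  = 7

7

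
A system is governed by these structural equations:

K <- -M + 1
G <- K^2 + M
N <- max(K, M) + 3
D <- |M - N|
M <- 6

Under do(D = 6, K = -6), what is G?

42

The joint intervention fixes D = 6, K = -6, removing each variable's own equation.
G = K^2 + M  [with K=-6, M=6]  = 42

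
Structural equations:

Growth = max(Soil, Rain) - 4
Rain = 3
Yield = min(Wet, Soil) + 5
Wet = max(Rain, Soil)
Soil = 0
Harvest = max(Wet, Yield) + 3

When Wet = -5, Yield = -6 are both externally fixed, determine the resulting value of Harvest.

Setting Wet = -5, Yield = -6 by intervention discards those variables' equations.
Harvest = max(Wet, Yield) + 3  [with Wet=-5, Yield=-6]  = -2

-2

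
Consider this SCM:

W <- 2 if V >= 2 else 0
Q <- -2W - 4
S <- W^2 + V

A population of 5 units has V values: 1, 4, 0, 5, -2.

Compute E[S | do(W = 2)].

The intervention sets W=2 in all 5 units regardless of V. Recomputing S per unit gives 5, 8, 4, 9, 2; average 5.6.

5.6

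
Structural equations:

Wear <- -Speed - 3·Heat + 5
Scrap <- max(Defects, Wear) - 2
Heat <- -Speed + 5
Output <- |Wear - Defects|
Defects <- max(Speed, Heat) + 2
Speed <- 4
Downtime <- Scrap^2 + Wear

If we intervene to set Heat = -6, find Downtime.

308

Under do(Heat=-6), the mechanism Heat <- -Speed + 5 is discarded; Heat is fixed at -6.
Wear = -Speed - 3·Heat + 5  [with Speed=4, Heat=-6]  = 19
Defects = max(Speed, Heat) + 2  [with Speed=4, Heat=-6]  = 6
Scrap = max(Defects, Wear) - 2  [with Defects=6, Wear=19]  = 17
Downtime = Scrap^2 + Wear  [with Scrap=17, Wear=19]  = 308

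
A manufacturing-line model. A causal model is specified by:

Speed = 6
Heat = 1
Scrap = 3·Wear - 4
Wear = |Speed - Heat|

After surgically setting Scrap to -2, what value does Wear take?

5

Under do(Scrap=-2), the mechanism Scrap = 3·Wear - 4 is discarded; Scrap is fixed at -2.
Since Wear is not a descendant of the intervened variable, it is unaffected.
Wear = |Speed - Heat|  [with Speed=6, Heat=1]  = 5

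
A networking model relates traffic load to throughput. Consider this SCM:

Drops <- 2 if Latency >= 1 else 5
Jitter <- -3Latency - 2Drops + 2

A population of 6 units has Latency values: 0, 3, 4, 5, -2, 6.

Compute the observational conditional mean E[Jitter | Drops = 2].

-15.5

Observing Drops=2 restricts to units where Drops's equation naturally yields 2: Latency ∈ {3, 4, 5, 6}. In that subpopulation Jitter = -11, -14, -17, -20, mean -15.5.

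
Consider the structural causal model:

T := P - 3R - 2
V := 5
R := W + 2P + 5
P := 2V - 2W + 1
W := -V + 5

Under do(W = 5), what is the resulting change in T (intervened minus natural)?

do(W=5) replaces the equation W := -V + 5 with the constant W = 5.
P = 2V - 2W + 1  [with V=5, W=5]  = 1
R = W + 2P + 5  [with W=5, P=1]  = 12
T = P - 3R - 2  [with P=1, R=12]  = -37
Without intervention: W = -V + 5  [with V=5]  = 0; P = 2V - 2W + 1  [with V=5, W=0]  = 11; R = W + 2P + 5  [with W=0, P=11]  = 27; T = P - 3R - 2  [with P=11, R=27]  = -72.
Change = -37 − (-72) = 35.

35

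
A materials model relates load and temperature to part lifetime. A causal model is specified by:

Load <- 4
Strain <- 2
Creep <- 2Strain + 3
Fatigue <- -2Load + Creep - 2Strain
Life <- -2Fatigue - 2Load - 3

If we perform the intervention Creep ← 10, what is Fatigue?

The intervention breaks the incoming arrows to Creep: Creep <- 2Strain + 3 no longer applies, and Creep = 10.
Fatigue = -2Load + Creep - 2Strain  [with Load=4, Creep=10, Strain=2]  = -2

-2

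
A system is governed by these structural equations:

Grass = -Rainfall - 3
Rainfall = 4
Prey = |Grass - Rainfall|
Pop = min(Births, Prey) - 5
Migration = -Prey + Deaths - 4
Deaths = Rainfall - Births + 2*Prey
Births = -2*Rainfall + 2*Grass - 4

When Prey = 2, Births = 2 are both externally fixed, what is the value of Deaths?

Setting Prey = 2, Births = 2 by intervention discards those variables' equations.
Deaths = Rainfall - Births + 2*Prey  [with Rainfall=4, Births=2, Prey=2]  = 6

6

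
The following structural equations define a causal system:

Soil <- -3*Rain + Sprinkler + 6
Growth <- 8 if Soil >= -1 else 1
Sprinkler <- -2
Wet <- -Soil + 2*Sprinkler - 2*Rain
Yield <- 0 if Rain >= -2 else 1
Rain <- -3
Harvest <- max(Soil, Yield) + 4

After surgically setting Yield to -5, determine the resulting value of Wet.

do(Yield=-5) replaces the equation Yield <- 0 if Rain >= -2 else 1 with the constant Yield = -5.
No directed path runs from Yield to Wet, so Wet keeps its natural value.
Soil = -3*Rain + Sprinkler + 6  [with Rain=-3, Sprinkler=-2]  = 13
Wet = -Soil + 2*Sprinkler - 2*Rain  [with Soil=13, Sprinkler=-2, Rain=-3]  = -11

-11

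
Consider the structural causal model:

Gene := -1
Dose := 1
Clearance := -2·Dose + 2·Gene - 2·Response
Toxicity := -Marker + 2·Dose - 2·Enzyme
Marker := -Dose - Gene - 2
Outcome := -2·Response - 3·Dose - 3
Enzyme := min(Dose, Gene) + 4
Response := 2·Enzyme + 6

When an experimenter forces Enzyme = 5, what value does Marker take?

-2

The intervention breaks the incoming arrows to Enzyme: Enzyme := min(Dose, Gene) + 4 no longer applies, and Enzyme = 5.
Marker is not downstream of the intervention, so its value is determined by the original equations.
Marker = -Dose - Gene - 2  [with Dose=1, Gene=-1]  = -2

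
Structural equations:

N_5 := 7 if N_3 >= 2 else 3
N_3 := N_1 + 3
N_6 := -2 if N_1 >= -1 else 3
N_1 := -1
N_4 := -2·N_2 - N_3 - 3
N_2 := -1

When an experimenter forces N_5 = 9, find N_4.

The intervention breaks the incoming arrows to N_5: N_5 := 7 if N_3 >= 2 else 3 no longer applies, and N_5 = 9.
Since N_4 is not a descendant of the intervened variable, it is unaffected.
N_3 = N_1 + 3  [with N_1=-1]  = 2
N_4 = -2·N_2 - N_3 - 3  [with N_2=-1, N_3=2]  = -3

-3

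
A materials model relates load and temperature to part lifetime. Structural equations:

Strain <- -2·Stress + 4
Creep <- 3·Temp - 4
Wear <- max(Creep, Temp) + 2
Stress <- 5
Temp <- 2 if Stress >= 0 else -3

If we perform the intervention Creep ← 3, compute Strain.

The intervention breaks the incoming arrows to Creep: Creep <- 3·Temp - 4 no longer applies, and Creep = 3.
Since Strain is not a descendant of the intervened variable, it is unaffected.
Strain = -2·Stress + 4  [with Stress=5]  = -6

-6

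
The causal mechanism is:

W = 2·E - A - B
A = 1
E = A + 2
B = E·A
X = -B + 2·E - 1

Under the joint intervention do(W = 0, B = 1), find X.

4

The joint intervention fixes W = 0, B = 1, removing each variable's own equation.
E = A + 2  [with A=1]  = 3
X = -B + 2·E - 1  [with B=1, E=3]  = 4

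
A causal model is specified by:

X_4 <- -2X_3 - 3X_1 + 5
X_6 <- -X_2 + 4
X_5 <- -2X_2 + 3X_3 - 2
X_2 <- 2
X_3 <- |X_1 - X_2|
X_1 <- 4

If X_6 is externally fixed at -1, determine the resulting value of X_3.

do(X_6=-1) replaces the equation X_6 <- -X_2 + 4 with the constant X_6 = -1.
X_3 is not downstream of the intervention, so its value is determined by the original equations.
X_3 = |X_1 - X_2|  [with X_1=4, X_2=2]  = 2

2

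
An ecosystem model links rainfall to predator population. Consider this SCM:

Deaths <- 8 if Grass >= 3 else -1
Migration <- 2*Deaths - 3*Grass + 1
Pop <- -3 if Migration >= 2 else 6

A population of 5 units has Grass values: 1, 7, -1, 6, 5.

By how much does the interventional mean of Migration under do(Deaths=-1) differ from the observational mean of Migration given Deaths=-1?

Under do(Deaths=-1), Deaths's equation is replaced by Deaths=-1 for every unit. Per-unit Migration: -4, -22, 2, -19, -16. Mean = -11.8.
E[Migration|Deaths=-1] averages over only the 2 units with Deaths=-1 (Grass = 1, -1): Migration = -4, 2, mean -1.
Difference = -11.8 − (-1) = -10.8.

-10.8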